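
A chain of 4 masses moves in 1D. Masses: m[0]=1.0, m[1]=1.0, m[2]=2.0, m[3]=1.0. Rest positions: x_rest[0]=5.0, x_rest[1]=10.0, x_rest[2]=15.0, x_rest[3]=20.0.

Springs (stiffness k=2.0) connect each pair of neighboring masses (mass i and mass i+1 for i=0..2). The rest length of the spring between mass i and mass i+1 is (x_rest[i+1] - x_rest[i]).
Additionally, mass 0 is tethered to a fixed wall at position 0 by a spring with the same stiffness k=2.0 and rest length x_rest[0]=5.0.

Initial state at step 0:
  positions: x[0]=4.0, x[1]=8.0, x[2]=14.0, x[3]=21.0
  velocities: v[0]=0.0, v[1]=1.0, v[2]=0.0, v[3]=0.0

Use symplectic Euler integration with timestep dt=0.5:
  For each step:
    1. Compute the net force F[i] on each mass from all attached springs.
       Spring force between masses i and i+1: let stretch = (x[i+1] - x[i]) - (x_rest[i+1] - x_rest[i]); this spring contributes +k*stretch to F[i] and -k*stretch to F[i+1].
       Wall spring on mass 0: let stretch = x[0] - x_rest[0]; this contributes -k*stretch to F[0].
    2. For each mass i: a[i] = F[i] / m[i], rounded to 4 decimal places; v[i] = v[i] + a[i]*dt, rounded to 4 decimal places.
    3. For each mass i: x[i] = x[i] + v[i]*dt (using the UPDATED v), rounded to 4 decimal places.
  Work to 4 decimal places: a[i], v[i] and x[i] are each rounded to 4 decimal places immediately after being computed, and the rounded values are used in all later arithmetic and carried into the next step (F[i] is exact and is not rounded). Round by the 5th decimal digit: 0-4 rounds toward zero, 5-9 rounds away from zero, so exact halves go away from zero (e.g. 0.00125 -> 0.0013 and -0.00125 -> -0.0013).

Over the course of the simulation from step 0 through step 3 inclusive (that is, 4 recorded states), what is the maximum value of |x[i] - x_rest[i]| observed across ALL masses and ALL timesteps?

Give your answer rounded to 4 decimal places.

Answer: 2.1875

Derivation:
Step 0: x=[4.0000 8.0000 14.0000 21.0000] v=[0.0000 1.0000 0.0000 0.0000]
Step 1: x=[4.0000 9.5000 14.2500 20.0000] v=[0.0000 3.0000 0.5000 -2.0000]
Step 2: x=[4.7500 10.6250 14.7500 18.6250] v=[1.5000 2.2500 1.0000 -2.7500]
Step 3: x=[6.0625 10.8750 15.1875 17.8125] v=[2.6250 0.5000 0.8750 -1.6250]
Max displacement = 2.1875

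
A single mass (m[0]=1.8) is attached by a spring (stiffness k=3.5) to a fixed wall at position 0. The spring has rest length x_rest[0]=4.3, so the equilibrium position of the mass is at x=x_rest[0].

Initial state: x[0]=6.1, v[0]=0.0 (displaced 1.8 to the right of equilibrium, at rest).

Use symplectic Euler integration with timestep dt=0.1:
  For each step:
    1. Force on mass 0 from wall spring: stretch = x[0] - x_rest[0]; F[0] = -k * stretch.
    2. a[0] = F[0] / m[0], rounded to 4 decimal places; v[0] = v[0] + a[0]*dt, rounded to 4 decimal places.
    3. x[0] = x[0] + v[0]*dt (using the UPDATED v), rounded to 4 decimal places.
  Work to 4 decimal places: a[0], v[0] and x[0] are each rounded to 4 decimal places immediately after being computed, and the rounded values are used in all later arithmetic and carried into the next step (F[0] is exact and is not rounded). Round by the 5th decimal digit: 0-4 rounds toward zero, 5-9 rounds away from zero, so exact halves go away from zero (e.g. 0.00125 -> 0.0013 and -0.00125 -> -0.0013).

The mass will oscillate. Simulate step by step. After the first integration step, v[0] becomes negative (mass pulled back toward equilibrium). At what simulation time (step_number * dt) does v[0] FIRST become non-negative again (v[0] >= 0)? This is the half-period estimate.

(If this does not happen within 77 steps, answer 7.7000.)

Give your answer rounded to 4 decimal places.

Answer: 2.3000

Derivation:
Step 0: x=[6.1000] v=[0.0000]
Step 1: x=[6.0650] v=[-0.3500]
Step 2: x=[5.9957] v=[-0.6932]
Step 3: x=[5.8934] v=[-1.0229]
Step 4: x=[5.7601] v=[-1.3327]
Step 5: x=[5.5984] v=[-1.6166]
Step 6: x=[5.4115] v=[-1.8691]
Step 7: x=[5.2030] v=[-2.0852]
Step 8: x=[4.9769] v=[-2.2608]
Step 9: x=[4.7377] v=[-2.3924]
Step 10: x=[4.4900] v=[-2.4775]
Step 11: x=[4.2386] v=[-2.5144]
Step 12: x=[3.9884] v=[-2.5025]
Step 13: x=[3.7442] v=[-2.4419]
Step 14: x=[3.5108] v=[-2.3338]
Step 15: x=[3.2928] v=[-2.1803]
Step 16: x=[3.0944] v=[-1.9845]
Step 17: x=[2.9194] v=[-1.7501]
Step 18: x=[2.7712] v=[-1.4817]
Step 19: x=[2.6528] v=[-1.1844]
Step 20: x=[2.5664] v=[-0.8641]
Step 21: x=[2.5137] v=[-0.5270]
Step 22: x=[2.4957] v=[-0.1797]
Step 23: x=[2.5128] v=[0.1711]
First v>=0 after going negative at step 23, time=2.3000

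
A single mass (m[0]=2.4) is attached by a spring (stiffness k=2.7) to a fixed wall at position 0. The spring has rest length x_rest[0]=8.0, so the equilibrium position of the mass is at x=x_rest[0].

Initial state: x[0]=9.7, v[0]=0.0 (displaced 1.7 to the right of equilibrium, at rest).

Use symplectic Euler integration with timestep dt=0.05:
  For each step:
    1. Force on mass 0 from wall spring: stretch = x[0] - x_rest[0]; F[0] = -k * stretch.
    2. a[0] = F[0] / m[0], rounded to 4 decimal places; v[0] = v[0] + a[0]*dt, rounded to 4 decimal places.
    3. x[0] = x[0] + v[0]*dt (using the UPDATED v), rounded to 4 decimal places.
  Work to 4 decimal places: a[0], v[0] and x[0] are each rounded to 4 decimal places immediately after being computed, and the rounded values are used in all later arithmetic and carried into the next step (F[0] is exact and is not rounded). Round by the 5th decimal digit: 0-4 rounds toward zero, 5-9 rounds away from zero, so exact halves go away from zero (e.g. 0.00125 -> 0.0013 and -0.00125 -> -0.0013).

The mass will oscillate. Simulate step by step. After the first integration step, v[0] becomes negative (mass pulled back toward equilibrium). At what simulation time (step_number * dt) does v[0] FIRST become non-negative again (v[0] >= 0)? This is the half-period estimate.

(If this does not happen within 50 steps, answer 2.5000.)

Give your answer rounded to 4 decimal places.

Step 0: x=[9.7000] v=[0.0000]
Step 1: x=[9.6952] v=[-0.0956]
Step 2: x=[9.6857] v=[-0.1910]
Step 3: x=[9.6714] v=[-0.2858]
Step 4: x=[9.6524] v=[-0.3798]
Step 5: x=[9.6288] v=[-0.4728]
Step 6: x=[9.6006] v=[-0.5644]
Step 7: x=[9.5679] v=[-0.6544]
Step 8: x=[9.5308] v=[-0.7426]
Step 9: x=[9.4894] v=[-0.8287]
Step 10: x=[9.4438] v=[-0.9125]
Step 11: x=[9.3941] v=[-0.9937]
Step 12: x=[9.3405] v=[-1.0721]
Step 13: x=[9.2831] v=[-1.1475]
Step 14: x=[9.2221] v=[-1.2197]
Step 15: x=[9.1577] v=[-1.2884]
Step 16: x=[9.0900] v=[-1.3535]
Step 17: x=[9.0193] v=[-1.4148]
Step 18: x=[8.9457] v=[-1.4721]
Step 19: x=[8.8694] v=[-1.5253]
Step 20: x=[8.7907] v=[-1.5742]
Step 21: x=[8.7098] v=[-1.6187]
Step 22: x=[8.6269] v=[-1.6586]
Step 23: x=[8.5422] v=[-1.6939]
Step 24: x=[8.4560] v=[-1.7244]
Step 25: x=[8.3685] v=[-1.7501]
Step 26: x=[8.2800] v=[-1.7708]
Step 27: x=[8.1907] v=[-1.7866]
Step 28: x=[8.1008] v=[-1.7973]
Step 29: x=[8.0107] v=[-1.8030]
Step 30: x=[7.9205] v=[-1.8036]
Step 31: x=[7.8305] v=[-1.7991]
Step 32: x=[7.7410] v=[-1.7896]
Step 33: x=[7.6523] v=[-1.7750]
Step 34: x=[7.5645] v=[-1.7554]
Step 35: x=[7.4780] v=[-1.7309]
Step 36: x=[7.3929] v=[-1.7015]
Step 37: x=[7.3095] v=[-1.6674]
Step 38: x=[7.2281] v=[-1.6286]
Step 39: x=[7.1488] v=[-1.5852]
Step 40: x=[7.0719] v=[-1.5373]
Step 41: x=[6.9976] v=[-1.4851]
Step 42: x=[6.9262] v=[-1.4287]
Step 43: x=[6.8578] v=[-1.3683]
Step 44: x=[6.7926] v=[-1.3041]
Step 45: x=[6.7308] v=[-1.2362]
Step 46: x=[6.6726] v=[-1.1648]
Step 47: x=[6.6181] v=[-1.0901]
Step 48: x=[6.5675] v=[-1.0124]
Step 49: x=[6.5209] v=[-0.9318]
Step 50: x=[6.4785] v=[-0.8486]
v[0] did not become non-negative within 50 steps; using fallback time=2.5000

Answer: 2.5000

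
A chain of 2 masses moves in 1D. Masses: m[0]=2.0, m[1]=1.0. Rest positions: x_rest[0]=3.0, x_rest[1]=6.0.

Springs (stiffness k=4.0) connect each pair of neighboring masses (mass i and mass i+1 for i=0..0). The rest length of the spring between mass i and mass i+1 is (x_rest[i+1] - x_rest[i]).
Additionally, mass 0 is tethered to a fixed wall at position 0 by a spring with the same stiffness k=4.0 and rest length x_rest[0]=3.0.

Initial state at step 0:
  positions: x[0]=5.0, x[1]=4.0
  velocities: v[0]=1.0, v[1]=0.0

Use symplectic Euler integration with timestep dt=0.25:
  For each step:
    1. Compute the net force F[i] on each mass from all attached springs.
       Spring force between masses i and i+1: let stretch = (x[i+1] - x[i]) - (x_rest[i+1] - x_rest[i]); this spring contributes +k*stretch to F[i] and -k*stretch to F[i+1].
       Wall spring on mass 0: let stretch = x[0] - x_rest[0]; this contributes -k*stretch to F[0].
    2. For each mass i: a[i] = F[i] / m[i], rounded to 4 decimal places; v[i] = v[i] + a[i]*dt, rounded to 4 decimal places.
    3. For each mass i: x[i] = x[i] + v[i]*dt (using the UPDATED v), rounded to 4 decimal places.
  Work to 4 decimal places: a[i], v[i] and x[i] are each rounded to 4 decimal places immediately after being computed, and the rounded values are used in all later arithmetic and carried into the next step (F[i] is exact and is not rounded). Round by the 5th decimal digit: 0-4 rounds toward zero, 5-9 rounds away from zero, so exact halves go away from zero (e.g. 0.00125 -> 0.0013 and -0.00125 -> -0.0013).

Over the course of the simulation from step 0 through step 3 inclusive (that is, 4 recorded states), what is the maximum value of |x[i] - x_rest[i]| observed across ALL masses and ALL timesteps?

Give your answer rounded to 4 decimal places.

Step 0: x=[5.0000 4.0000] v=[1.0000 0.0000]
Step 1: x=[4.5000 5.0000] v=[-2.0000 4.0000]
Step 2: x=[3.5000 6.6250] v=[-4.0000 6.5000]
Step 3: x=[2.4531 8.2188] v=[-4.1875 6.3750]
Max displacement = 2.2188

Answer: 2.2188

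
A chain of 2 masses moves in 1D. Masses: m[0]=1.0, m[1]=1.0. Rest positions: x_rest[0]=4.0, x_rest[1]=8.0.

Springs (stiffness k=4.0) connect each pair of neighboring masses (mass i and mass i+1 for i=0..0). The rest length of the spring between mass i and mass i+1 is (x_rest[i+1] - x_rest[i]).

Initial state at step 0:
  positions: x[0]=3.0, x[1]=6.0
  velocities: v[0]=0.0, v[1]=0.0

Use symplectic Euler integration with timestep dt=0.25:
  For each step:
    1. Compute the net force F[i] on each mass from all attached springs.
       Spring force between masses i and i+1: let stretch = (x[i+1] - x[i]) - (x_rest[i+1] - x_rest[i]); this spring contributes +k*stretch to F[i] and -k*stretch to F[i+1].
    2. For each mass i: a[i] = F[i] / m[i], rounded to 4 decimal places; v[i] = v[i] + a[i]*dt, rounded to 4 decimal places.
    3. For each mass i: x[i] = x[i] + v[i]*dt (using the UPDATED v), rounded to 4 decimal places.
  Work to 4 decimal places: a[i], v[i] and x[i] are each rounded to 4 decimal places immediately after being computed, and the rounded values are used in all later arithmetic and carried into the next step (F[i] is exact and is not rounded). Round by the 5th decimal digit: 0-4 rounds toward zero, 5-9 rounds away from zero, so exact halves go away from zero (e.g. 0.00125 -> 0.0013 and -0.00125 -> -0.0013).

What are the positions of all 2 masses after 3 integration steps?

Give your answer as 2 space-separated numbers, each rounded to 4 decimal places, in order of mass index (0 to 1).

Answer: 2.0625 6.9375

Derivation:
Step 0: x=[3.0000 6.0000] v=[0.0000 0.0000]
Step 1: x=[2.7500 6.2500] v=[-1.0000 1.0000]
Step 2: x=[2.3750 6.6250] v=[-1.5000 1.5000]
Step 3: x=[2.0625 6.9375] v=[-1.2500 1.2500]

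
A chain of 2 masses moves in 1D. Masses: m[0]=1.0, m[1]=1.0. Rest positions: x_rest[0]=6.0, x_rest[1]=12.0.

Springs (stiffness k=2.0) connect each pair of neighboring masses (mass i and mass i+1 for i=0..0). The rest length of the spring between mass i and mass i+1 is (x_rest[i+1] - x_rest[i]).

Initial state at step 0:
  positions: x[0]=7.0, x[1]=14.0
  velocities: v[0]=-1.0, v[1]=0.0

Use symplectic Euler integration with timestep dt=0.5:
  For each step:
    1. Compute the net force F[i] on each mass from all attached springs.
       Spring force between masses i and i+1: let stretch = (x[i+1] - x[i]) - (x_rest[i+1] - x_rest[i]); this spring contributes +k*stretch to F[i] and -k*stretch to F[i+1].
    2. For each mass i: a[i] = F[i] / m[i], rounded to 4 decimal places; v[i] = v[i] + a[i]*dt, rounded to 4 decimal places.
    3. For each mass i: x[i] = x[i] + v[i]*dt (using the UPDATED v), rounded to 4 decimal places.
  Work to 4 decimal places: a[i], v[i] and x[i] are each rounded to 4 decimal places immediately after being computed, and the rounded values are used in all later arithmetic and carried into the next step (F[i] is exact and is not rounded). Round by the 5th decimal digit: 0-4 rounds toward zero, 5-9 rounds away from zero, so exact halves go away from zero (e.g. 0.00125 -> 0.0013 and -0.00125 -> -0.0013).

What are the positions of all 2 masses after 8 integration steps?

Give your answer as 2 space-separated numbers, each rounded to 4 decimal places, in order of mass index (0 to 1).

Step 0: x=[7.0000 14.0000] v=[-1.0000 0.0000]
Step 1: x=[7.0000 13.5000] v=[0.0000 -1.0000]
Step 2: x=[7.2500 12.7500] v=[0.5000 -1.5000]
Step 3: x=[7.2500 12.2500] v=[0.0000 -1.0000]
Step 4: x=[6.7500 12.2500] v=[-1.0000 0.0000]
Step 5: x=[6.0000 12.5000] v=[-1.5000 0.5000]
Step 6: x=[5.5000 12.5000] v=[-1.0000 0.0000]
Step 7: x=[5.5000 12.0000] v=[0.0000 -1.0000]
Step 8: x=[5.7500 11.2500] v=[0.5000 -1.5000]

Answer: 5.7500 11.2500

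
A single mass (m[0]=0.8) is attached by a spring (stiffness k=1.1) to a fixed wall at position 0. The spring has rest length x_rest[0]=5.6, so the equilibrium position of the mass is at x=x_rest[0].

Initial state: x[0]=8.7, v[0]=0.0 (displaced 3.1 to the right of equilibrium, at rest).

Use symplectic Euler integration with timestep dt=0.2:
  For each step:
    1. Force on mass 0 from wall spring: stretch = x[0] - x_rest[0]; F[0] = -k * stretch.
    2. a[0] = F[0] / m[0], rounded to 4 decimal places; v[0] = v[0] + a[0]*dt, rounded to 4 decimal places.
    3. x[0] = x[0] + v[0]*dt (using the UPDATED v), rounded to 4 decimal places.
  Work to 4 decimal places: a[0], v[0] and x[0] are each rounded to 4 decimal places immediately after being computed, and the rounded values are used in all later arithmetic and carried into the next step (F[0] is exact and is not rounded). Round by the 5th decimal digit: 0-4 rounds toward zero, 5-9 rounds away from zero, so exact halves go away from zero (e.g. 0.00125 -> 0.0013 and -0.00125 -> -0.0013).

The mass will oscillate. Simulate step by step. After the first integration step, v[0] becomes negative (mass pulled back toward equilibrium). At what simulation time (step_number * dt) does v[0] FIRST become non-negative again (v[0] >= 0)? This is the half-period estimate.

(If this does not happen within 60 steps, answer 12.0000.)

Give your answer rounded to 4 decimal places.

Step 0: x=[8.7000] v=[0.0000]
Step 1: x=[8.5295] v=[-0.8525]
Step 2: x=[8.1979] v=[-1.6581]
Step 3: x=[7.7234] v=[-2.3725]
Step 4: x=[7.1321] v=[-2.9564]
Step 5: x=[6.4566] v=[-3.3777]
Step 6: x=[5.7339] v=[-3.6133]
Step 7: x=[5.0039] v=[-3.6501]
Step 8: x=[4.3067] v=[-3.4862]
Step 9: x=[3.6806] v=[-3.1305]
Step 10: x=[3.1601] v=[-2.6027]
Step 11: x=[2.7738] v=[-1.9317]
Step 12: x=[2.5429] v=[-1.1545]
Step 13: x=[2.4801] v=[-0.3138]
Step 14: x=[2.5889] v=[0.5442]
First v>=0 after going negative at step 14, time=2.8000

Answer: 2.8000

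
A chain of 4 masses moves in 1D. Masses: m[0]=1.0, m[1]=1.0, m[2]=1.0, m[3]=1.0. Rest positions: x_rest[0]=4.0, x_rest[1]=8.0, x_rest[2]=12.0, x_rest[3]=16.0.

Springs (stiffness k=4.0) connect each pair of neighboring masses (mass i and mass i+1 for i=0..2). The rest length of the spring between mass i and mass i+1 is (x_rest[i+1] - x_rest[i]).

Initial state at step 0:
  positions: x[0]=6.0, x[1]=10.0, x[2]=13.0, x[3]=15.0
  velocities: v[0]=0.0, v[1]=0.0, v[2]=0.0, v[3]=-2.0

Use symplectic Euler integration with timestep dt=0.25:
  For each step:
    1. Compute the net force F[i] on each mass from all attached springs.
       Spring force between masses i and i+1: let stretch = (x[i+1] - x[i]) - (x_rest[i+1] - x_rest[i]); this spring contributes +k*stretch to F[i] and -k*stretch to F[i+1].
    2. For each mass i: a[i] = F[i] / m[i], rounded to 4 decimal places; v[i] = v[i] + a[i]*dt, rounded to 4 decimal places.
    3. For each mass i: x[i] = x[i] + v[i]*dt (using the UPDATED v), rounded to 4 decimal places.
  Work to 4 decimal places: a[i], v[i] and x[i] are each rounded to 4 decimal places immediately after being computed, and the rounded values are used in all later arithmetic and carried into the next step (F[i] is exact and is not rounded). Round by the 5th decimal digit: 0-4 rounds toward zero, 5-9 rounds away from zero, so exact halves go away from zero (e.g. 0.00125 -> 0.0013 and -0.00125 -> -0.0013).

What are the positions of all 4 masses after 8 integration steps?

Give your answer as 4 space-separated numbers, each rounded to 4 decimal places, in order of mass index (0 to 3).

Step 0: x=[6.0000 10.0000 13.0000 15.0000] v=[0.0000 0.0000 0.0000 -2.0000]
Step 1: x=[6.0000 9.7500 12.7500 15.0000] v=[0.0000 -1.0000 -1.0000 0.0000]
Step 2: x=[5.9375 9.3125 12.3125 15.4375] v=[-0.2500 -1.7500 -1.7500 1.7500]
Step 3: x=[5.7188 8.7813 11.9063 16.0938] v=[-0.8750 -2.1250 -1.6250 2.6250]
Step 4: x=[5.2657 8.2657 11.7657 16.7032] v=[-1.8125 -2.0625 -0.5625 2.4375]
Step 5: x=[4.5626 7.8751 11.9845 17.0782] v=[-2.8125 -1.5625 0.8750 1.5000]
Step 6: x=[3.6876 7.6837 12.4493 17.1798] v=[-3.5000 -0.7656 1.8593 0.4063]
Step 7: x=[2.8116 7.6847 12.9054 17.0988] v=[-3.5039 0.0039 1.8242 -0.3242]
Step 8: x=[2.1539 7.7726 13.1046 16.9694] v=[-2.6308 0.3515 0.7969 -0.5176]

Answer: 2.1539 7.7726 13.1046 16.9694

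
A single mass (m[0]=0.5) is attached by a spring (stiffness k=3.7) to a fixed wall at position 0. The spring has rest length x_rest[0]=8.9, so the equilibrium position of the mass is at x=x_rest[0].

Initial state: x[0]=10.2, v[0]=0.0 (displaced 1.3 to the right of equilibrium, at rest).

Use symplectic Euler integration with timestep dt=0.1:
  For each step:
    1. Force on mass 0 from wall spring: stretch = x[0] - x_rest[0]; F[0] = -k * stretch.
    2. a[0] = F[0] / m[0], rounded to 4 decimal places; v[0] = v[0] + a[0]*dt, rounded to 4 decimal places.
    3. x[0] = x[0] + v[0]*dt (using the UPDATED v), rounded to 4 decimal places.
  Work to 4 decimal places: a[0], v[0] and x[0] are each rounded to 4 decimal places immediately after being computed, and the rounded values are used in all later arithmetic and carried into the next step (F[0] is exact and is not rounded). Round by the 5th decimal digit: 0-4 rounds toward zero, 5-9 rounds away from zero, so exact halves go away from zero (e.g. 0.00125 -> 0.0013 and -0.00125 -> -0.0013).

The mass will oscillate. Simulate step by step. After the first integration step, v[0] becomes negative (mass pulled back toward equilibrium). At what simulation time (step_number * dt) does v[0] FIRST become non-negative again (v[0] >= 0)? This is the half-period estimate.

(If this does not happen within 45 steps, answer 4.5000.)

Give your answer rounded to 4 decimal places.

Step 0: x=[10.2000] v=[0.0000]
Step 1: x=[10.1038] v=[-0.9620]
Step 2: x=[9.9185] v=[-1.8528]
Step 3: x=[9.6579] v=[-2.6065]
Step 4: x=[9.3412] v=[-3.1674]
Step 5: x=[8.9918] v=[-3.4939]
Step 6: x=[8.6356] v=[-3.5618]
Step 7: x=[8.2990] v=[-3.3661]
Step 8: x=[8.0069] v=[-2.9214]
Step 9: x=[7.7809] v=[-2.2605]
Step 10: x=[7.6377] v=[-1.4324]
Step 11: x=[7.5879] v=[-0.4983]
Step 12: x=[7.6352] v=[0.4727]
First v>=0 after going negative at step 12, time=1.2000

Answer: 1.2000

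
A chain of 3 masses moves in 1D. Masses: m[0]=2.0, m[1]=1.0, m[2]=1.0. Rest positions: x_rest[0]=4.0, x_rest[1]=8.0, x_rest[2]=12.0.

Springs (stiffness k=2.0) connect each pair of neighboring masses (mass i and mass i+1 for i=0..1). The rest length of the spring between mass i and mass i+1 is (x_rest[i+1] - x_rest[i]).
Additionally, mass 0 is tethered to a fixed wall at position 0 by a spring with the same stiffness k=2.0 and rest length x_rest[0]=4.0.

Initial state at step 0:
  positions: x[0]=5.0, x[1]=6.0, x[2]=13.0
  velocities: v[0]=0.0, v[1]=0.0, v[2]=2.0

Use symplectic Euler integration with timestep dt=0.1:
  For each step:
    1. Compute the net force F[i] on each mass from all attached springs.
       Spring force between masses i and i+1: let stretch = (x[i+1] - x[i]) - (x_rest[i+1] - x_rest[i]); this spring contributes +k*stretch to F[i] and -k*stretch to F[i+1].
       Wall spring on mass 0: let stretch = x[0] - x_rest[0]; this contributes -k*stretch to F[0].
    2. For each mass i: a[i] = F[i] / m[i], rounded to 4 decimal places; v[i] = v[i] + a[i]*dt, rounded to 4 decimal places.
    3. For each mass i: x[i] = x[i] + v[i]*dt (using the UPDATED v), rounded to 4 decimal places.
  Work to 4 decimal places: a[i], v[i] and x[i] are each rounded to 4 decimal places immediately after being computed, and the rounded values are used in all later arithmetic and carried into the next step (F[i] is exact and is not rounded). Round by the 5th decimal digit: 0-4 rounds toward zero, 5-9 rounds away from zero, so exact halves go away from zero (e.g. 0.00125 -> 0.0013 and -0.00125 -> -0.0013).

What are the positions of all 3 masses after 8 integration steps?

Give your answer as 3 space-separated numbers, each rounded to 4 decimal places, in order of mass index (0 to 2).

Step 0: x=[5.0000 6.0000 13.0000] v=[0.0000 0.0000 2.0000]
Step 1: x=[4.9600 6.1200 13.1400] v=[-0.4000 1.2000 1.4000]
Step 2: x=[4.8820 6.3572 13.2196] v=[-0.7800 2.3720 0.7960]
Step 3: x=[4.7699 6.7021 13.2420] v=[-1.1207 3.4494 0.2235]
Step 4: x=[4.6295 7.1392 13.2136] v=[-1.4045 4.3709 -0.2845]
Step 5: x=[4.4679 7.6476 13.1437] v=[-1.6165 5.0838 -0.6994]
Step 6: x=[4.2934 8.2023 13.0438] v=[-1.7453 5.5471 -0.9986]
Step 7: x=[4.1150 8.7757 12.9271] v=[-1.7838 5.7336 -1.1669]
Step 8: x=[3.9421 9.3389 12.8074] v=[-1.7292 5.6317 -1.1972]

Answer: 3.9421 9.3389 12.8074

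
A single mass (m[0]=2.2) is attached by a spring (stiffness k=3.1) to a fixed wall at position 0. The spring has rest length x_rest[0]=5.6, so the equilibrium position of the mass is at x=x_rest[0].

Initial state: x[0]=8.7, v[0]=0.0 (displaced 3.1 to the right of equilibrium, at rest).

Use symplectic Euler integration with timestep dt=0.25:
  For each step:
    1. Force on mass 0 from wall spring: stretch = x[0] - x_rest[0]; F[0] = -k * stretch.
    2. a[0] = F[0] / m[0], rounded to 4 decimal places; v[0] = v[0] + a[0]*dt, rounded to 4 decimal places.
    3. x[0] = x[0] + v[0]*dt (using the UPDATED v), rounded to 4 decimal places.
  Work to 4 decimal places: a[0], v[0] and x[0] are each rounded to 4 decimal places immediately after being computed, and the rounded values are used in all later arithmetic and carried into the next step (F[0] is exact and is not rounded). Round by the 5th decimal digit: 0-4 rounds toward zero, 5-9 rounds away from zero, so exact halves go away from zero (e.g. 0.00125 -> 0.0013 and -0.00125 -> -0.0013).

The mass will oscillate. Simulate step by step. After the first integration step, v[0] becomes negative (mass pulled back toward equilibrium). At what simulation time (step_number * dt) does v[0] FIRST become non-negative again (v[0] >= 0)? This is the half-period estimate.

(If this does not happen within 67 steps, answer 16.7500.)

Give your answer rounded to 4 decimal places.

Answer: 2.7500

Derivation:
Step 0: x=[8.7000] v=[0.0000]
Step 1: x=[8.4270] v=[-1.0921]
Step 2: x=[7.9050] v=[-2.0880]
Step 3: x=[7.1800] v=[-2.9000]
Step 4: x=[6.3159] v=[-3.4566]
Step 5: x=[5.3887] v=[-3.7088]
Step 6: x=[4.4801] v=[-3.6344]
Step 7: x=[3.6701] v=[-3.2399]
Step 8: x=[3.0301] v=[-2.5601]
Step 9: x=[2.6164] v=[-1.6548]
Step 10: x=[2.4655] v=[-0.6038]
Step 11: x=[2.5906] v=[0.5004]
First v>=0 after going negative at step 11, time=2.7500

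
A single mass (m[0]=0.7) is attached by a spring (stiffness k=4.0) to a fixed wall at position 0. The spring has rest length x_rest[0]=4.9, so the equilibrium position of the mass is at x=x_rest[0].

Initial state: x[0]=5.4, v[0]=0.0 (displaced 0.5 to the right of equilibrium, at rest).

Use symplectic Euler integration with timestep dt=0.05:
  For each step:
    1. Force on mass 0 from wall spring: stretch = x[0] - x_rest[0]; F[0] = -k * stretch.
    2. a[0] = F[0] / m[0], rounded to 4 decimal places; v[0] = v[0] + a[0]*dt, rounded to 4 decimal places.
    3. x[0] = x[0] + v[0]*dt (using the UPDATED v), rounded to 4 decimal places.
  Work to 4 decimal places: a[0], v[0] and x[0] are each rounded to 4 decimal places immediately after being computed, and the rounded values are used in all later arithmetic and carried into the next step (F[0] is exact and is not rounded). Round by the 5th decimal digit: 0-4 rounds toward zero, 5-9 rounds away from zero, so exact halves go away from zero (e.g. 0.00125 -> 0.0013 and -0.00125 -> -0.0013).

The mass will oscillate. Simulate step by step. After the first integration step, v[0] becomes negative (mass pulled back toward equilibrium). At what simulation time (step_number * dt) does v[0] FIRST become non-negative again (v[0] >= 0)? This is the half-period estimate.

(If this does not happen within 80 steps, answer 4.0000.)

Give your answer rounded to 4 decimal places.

Answer: 1.3500

Derivation:
Step 0: x=[5.4000] v=[0.0000]
Step 1: x=[5.3929] v=[-0.1429]
Step 2: x=[5.3787] v=[-0.2837]
Step 3: x=[5.3577] v=[-0.4205]
Step 4: x=[5.3301] v=[-0.5513]
Step 5: x=[5.2964] v=[-0.6742]
Step 6: x=[5.2570] v=[-0.7875]
Step 7: x=[5.2125] v=[-0.8895]
Step 8: x=[5.1636] v=[-0.9788]
Step 9: x=[5.1109] v=[-1.0541]
Step 10: x=[5.0552] v=[-1.1144]
Step 11: x=[4.9973] v=[-1.1587]
Step 12: x=[4.9380] v=[-1.1865]
Step 13: x=[4.8781] v=[-1.1974]
Step 14: x=[4.8185] v=[-1.1911]
Step 15: x=[4.7601] v=[-1.1678]
Step 16: x=[4.7037] v=[-1.1278]
Step 17: x=[4.6501] v=[-1.0717]
Step 18: x=[4.6001] v=[-1.0003]
Step 19: x=[4.5544] v=[-0.9146]
Step 20: x=[4.5136] v=[-0.8159]
Step 21: x=[4.4783] v=[-0.7055]
Step 22: x=[4.4491] v=[-0.5850]
Step 23: x=[4.4263] v=[-0.4562]
Step 24: x=[4.4103] v=[-0.3209]
Step 25: x=[4.4013] v=[-0.1810]
Step 26: x=[4.3994] v=[-0.0385]
Step 27: x=[4.4046] v=[0.1045]
First v>=0 after going negative at step 27, time=1.3500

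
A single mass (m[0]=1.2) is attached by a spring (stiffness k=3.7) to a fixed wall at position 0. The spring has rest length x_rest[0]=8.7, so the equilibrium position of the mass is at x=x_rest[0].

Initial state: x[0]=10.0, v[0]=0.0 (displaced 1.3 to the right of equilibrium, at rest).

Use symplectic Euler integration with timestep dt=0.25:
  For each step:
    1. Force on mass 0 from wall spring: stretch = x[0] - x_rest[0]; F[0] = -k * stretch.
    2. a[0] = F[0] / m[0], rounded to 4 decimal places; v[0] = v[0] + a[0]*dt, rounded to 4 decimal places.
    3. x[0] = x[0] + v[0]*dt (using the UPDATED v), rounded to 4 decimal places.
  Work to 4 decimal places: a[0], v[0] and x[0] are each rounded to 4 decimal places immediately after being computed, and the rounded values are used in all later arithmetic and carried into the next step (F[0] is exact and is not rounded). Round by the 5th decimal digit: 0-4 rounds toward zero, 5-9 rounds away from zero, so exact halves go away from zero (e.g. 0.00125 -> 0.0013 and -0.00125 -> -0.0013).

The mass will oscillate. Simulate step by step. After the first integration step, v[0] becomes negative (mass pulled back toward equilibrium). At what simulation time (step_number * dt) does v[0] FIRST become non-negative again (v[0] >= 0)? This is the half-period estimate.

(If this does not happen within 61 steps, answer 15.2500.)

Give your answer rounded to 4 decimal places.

Answer: 2.0000

Derivation:
Step 0: x=[10.0000] v=[0.0000]
Step 1: x=[9.7495] v=[-1.0021]
Step 2: x=[9.2967] v=[-1.8111]
Step 3: x=[8.7289] v=[-2.2711]
Step 4: x=[8.1556] v=[-2.2934]
Step 5: x=[7.6872] v=[-1.8738]
Step 6: x=[7.4139] v=[-1.0931]
Step 7: x=[7.3885] v=[-0.1017]
Step 8: x=[7.6158] v=[0.9093]
First v>=0 after going negative at step 8, time=2.0000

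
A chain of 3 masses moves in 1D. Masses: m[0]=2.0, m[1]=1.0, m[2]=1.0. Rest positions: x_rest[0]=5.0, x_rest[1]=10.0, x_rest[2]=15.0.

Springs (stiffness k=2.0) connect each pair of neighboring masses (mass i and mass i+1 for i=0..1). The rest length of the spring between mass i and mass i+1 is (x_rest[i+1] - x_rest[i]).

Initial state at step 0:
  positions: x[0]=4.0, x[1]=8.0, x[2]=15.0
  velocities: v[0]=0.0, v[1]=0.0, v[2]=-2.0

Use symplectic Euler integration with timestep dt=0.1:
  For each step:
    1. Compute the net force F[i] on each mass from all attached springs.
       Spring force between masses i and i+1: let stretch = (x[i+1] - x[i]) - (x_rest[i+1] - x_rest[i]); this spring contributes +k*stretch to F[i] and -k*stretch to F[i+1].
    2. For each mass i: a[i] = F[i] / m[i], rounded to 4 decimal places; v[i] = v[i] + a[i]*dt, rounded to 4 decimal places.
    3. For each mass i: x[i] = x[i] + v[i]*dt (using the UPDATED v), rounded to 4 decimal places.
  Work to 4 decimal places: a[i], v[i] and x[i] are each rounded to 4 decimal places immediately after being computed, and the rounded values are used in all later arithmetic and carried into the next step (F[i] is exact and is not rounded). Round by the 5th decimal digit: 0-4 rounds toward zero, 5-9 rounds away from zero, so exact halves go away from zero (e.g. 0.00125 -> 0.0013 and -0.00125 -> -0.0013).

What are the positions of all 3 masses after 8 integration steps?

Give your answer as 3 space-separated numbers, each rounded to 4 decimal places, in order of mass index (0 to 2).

Answer: 3.7600 9.2488 12.6311

Derivation:
Step 0: x=[4.0000 8.0000 15.0000] v=[0.0000 0.0000 -2.0000]
Step 1: x=[3.9900 8.0600 14.7600] v=[-0.1000 0.6000 -2.4000]
Step 2: x=[3.9707 8.1726 14.4860] v=[-0.1930 1.1260 -2.7400]
Step 3: x=[3.9434 8.3274 14.1857] v=[-0.2728 1.5483 -3.0027]
Step 4: x=[3.9100 8.5117 13.8683] v=[-0.3344 1.8432 -3.1744]
Step 5: x=[3.8726 8.7111 13.5437] v=[-0.3742 1.9942 -3.2457]
Step 6: x=[3.8336 8.9104 13.2225] v=[-0.3904 1.9930 -3.2122]
Step 7: x=[3.7953 9.0944 12.9150] v=[-0.3827 1.8401 -3.0746]
Step 8: x=[3.7600 9.2488 12.6311] v=[-0.3528 1.5444 -2.8387]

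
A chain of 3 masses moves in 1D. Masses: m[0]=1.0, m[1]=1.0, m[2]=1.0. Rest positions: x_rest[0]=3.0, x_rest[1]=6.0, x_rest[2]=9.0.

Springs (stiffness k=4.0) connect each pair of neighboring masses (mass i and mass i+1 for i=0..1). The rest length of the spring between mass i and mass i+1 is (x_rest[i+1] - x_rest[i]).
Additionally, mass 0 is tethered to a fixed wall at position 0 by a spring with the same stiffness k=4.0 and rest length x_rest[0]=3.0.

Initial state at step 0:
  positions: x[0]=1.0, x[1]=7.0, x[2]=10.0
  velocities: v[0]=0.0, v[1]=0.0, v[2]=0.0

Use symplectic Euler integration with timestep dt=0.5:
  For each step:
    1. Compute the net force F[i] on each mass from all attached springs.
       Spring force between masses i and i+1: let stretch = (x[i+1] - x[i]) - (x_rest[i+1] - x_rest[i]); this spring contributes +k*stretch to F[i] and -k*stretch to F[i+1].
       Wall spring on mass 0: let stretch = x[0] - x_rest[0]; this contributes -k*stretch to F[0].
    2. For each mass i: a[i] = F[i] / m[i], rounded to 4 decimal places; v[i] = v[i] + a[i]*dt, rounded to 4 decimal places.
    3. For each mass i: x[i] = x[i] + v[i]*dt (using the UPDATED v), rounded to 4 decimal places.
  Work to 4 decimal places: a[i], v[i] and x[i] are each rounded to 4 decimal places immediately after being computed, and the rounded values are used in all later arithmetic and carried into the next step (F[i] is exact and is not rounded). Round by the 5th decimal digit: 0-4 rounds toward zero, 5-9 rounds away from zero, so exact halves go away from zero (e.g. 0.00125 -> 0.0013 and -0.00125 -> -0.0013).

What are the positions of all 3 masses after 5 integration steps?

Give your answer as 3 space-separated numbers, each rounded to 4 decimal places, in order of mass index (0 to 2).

Answer: 0.0000 8.0000 8.0000

Derivation:
Step 0: x=[1.0000 7.0000 10.0000] v=[0.0000 0.0000 0.0000]
Step 1: x=[6.0000 4.0000 10.0000] v=[10.0000 -6.0000 0.0000]
Step 2: x=[3.0000 9.0000 7.0000] v=[-6.0000 10.0000 -6.0000]
Step 3: x=[3.0000 6.0000 9.0000] v=[0.0000 -6.0000 4.0000]
Step 4: x=[3.0000 3.0000 11.0000] v=[0.0000 -6.0000 4.0000]
Step 5: x=[0.0000 8.0000 8.0000] v=[-6.0000 10.0000 -6.0000]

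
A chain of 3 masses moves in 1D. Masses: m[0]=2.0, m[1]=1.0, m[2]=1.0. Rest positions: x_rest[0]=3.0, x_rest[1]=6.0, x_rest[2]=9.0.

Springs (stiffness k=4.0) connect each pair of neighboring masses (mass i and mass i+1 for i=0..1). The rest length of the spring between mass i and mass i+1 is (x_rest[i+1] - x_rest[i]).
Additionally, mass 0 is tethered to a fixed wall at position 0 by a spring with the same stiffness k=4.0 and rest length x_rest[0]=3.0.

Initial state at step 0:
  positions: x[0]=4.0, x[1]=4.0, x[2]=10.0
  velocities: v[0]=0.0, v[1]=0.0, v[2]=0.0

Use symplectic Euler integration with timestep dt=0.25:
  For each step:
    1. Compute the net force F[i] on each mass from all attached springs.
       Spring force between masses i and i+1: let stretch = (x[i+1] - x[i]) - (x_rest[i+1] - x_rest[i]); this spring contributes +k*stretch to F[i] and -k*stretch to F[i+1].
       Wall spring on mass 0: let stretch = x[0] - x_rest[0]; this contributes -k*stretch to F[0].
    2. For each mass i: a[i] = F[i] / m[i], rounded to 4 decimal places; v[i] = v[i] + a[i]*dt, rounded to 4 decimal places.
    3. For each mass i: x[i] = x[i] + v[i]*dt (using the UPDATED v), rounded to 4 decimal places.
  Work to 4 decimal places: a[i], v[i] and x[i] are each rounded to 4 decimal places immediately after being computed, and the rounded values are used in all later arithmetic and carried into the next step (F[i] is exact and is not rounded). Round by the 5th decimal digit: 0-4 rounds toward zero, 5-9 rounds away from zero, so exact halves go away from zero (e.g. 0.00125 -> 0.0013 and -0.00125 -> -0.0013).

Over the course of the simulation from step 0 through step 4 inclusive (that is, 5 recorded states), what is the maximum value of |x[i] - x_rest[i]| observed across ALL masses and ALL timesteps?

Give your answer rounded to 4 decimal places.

Answer: 2.4375

Derivation:
Step 0: x=[4.0000 4.0000 10.0000] v=[0.0000 0.0000 0.0000]
Step 1: x=[3.5000 5.5000 9.2500] v=[-2.0000 6.0000 -3.0000]
Step 2: x=[2.8125 7.4375 8.3125] v=[-2.7500 7.7500 -3.7500]
Step 3: x=[2.3516 8.4375 7.9063] v=[-1.8438 4.0000 -1.6250]
Step 4: x=[2.3575 7.7832 8.3829] v=[0.0234 -2.6171 1.9062]
Max displacement = 2.4375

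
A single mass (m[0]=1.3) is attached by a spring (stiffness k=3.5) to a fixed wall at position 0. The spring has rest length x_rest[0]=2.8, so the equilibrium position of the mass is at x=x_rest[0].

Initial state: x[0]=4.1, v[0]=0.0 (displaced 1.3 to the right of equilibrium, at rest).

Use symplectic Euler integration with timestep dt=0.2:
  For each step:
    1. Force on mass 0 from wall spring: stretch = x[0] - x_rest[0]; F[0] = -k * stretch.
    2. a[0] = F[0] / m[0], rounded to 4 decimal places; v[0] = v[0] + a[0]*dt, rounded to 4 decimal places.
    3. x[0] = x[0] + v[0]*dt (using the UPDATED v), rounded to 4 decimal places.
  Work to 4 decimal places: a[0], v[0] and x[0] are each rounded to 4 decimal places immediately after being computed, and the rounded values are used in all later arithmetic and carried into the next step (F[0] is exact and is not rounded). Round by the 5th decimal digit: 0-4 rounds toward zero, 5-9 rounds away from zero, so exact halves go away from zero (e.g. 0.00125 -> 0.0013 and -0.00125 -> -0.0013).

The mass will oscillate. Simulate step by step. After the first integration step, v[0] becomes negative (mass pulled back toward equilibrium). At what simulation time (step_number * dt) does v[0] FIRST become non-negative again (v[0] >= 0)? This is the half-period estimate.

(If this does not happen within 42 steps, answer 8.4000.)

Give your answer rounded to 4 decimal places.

Answer: 2.0000

Derivation:
Step 0: x=[4.1000] v=[0.0000]
Step 1: x=[3.9600] v=[-0.7000]
Step 2: x=[3.6951] v=[-1.3246]
Step 3: x=[3.3338] v=[-1.8066]
Step 4: x=[2.9150] v=[-2.0940]
Step 5: x=[2.4838] v=[-2.1559]
Step 6: x=[2.0867] v=[-1.9856]
Step 7: x=[1.7664] v=[-1.6015]
Step 8: x=[1.5574] v=[-1.0449]
Step 9: x=[1.4822] v=[-0.3758]
Step 10: x=[1.5490] v=[0.3338]
First v>=0 after going negative at step 10, time=2.0000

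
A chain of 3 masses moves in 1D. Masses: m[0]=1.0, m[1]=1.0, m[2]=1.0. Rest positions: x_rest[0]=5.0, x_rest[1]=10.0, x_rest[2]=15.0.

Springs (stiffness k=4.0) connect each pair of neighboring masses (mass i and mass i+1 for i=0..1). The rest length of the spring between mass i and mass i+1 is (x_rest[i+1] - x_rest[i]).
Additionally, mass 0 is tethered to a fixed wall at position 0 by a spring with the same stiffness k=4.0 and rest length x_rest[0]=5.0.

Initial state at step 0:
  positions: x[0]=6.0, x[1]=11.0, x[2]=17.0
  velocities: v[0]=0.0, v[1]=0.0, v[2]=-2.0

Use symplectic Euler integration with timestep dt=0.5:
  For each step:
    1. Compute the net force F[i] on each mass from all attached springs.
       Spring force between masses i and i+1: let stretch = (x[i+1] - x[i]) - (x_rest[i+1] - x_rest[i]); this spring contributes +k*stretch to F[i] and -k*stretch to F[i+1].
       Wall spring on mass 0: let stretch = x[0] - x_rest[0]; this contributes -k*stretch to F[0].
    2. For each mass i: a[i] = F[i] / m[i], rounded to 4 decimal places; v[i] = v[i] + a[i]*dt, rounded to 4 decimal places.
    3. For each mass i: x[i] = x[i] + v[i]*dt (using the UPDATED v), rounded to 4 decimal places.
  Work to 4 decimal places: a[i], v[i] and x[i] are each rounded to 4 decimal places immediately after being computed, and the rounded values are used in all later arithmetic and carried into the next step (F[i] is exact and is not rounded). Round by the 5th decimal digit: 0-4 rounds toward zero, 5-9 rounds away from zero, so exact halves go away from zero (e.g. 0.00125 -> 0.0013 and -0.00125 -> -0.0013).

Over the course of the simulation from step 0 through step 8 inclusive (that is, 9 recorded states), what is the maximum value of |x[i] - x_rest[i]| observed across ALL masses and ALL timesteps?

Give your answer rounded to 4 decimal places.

Answer: 3.0000

Derivation:
Step 0: x=[6.0000 11.0000 17.0000] v=[0.0000 0.0000 -2.0000]
Step 1: x=[5.0000 12.0000 15.0000] v=[-2.0000 2.0000 -4.0000]
Step 2: x=[6.0000 9.0000 15.0000] v=[2.0000 -6.0000 0.0000]
Step 3: x=[4.0000 9.0000 14.0000] v=[-4.0000 0.0000 -2.0000]
Step 4: x=[3.0000 9.0000 13.0000] v=[-2.0000 0.0000 -2.0000]
Step 5: x=[5.0000 7.0000 13.0000] v=[4.0000 -4.0000 0.0000]
Step 6: x=[4.0000 9.0000 12.0000] v=[-2.0000 4.0000 -2.0000]
Step 7: x=[4.0000 9.0000 13.0000] v=[0.0000 0.0000 2.0000]
Step 8: x=[5.0000 8.0000 15.0000] v=[2.0000 -2.0000 4.0000]
Max displacement = 3.0000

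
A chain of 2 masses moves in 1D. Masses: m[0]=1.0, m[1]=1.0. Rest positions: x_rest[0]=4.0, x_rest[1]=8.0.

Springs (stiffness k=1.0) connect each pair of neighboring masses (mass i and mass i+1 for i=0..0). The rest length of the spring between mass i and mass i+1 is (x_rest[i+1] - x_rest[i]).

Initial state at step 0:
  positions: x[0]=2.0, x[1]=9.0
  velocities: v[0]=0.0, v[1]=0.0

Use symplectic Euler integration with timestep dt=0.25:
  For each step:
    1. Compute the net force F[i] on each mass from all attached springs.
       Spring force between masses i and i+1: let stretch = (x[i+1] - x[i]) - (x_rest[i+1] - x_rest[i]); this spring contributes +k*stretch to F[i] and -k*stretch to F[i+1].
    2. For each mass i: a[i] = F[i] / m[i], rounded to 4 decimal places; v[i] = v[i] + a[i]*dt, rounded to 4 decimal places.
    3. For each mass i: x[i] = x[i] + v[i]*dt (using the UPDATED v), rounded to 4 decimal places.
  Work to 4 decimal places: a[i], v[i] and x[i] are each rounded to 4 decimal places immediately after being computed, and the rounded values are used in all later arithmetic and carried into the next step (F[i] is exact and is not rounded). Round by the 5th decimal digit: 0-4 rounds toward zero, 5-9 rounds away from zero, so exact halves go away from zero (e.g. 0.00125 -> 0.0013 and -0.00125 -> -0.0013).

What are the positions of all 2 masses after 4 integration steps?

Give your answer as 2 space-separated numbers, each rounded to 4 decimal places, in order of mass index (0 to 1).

Step 0: x=[2.0000 9.0000] v=[0.0000 0.0000]
Step 1: x=[2.1875 8.8125] v=[0.7500 -0.7500]
Step 2: x=[2.5391 8.4609] v=[1.4063 -1.4063]
Step 3: x=[3.0108 7.9892] v=[1.8868 -1.8868]
Step 4: x=[3.5437 7.4564] v=[2.1314 -2.1314]

Answer: 3.5437 7.4564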